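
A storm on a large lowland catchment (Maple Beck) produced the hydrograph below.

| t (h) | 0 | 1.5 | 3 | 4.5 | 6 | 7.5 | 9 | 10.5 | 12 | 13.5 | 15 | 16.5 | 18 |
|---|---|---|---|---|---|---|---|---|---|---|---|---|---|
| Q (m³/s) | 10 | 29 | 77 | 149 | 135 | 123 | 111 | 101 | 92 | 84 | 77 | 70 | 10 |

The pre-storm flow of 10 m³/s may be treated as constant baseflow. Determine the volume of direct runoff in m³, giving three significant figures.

Direct-runoff ordinates (Q − Q_b): 0.0, 19.0, 67.0, 139.0, 125.0, 113.0, 101.0, 91.0, 82.0, 74.0, 67.0, 60.0, 0.0 m³/s.
ΣQ_DR = 938.0 m³/s.
With Δt = 1.5 h = 5400 s, V = ΣQ_DR · Δt = 938.0 × 5400 = 5.07 × 10^6 m³.

V ≈ 5.07 × 10^6 m³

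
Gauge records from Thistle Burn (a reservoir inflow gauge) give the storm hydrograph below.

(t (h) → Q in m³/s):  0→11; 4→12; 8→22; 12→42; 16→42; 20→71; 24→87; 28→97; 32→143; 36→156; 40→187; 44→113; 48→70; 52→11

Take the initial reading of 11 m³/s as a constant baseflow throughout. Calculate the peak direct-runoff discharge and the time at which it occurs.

Subtracting baseflow gives direct-runoff ordinates: 0.0, 1.0, 11.0, 31.0, 31.0, 60.0, 76.0, 86.0, 132.0, 145.0, 176.0, 102.0, 59.0, 0.0 m³/s.
The maximum is 176.0 m³/s, occurring at the reading for t = 40 h.

Q_p = 176.0 m³/s at t = 40 h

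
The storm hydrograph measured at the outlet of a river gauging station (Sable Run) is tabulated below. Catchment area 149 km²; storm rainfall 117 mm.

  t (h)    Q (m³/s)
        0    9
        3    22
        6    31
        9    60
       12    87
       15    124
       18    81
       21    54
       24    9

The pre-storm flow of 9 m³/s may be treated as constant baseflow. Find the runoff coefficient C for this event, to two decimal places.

ΣQ_DR = 396.0 m³/s; V = ΣQ_DR·Δt = 4.277 × 10^6 m³.
Runoff depth d = V / A = 28.70 mm.
C = d / P = 28.70 / 117 = 0.25.

C ≈ 0.25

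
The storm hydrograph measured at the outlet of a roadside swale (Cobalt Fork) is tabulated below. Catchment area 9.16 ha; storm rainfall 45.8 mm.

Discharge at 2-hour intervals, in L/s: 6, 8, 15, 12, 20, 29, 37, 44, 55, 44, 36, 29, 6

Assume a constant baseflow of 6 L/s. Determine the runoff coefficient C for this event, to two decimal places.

C ≈ 0.45

ΣQ_DR = 263.0 L/s; V = ΣQ_DR·Δt = 1.894 × 10^6 L.
Runoff depth d = V / A = 20.67 mm.
C = d / P = 20.67 / 45.8 = 0.45.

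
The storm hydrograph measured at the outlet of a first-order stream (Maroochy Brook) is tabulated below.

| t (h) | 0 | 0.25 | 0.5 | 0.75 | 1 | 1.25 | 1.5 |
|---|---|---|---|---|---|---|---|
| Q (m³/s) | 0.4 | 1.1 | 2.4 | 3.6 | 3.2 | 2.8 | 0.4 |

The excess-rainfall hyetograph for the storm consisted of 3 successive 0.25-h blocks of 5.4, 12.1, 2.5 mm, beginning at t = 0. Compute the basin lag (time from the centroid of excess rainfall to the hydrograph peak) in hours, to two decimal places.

Centroid of excess rainfall: t_c = Σ P_i·t̄_i / ΣP_i = 0.3387 h (block centres at 0.125, 0.375, 0.625 h).
Hydrograph peak occurs at t = 0.75 h, so basin lag t_L = 0.75 − 0.3387 = 0.41 h.

t_L ≈ 0.41 h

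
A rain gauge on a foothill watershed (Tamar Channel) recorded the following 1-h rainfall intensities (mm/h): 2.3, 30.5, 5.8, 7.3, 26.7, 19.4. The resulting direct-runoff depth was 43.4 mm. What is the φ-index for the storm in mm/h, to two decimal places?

φ ≈ 11.07 mm/h

Only the 3 blocks with intensity above φ contribute runoff: 30.5, 26.7, 19.4 mm/h.
Σ(I−φ)·Δt = d  ⇒  (30.5+26.7+19.4 − 3φ)·1 = 43.4
φ = (76.60 − 43.4/1) / 3 = 11.07 mm/h.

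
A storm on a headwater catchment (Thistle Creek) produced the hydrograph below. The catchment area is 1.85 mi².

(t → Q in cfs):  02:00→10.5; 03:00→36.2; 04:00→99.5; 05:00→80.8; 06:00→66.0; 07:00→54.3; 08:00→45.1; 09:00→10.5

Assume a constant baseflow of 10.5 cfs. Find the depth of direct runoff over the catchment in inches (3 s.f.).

d ≈ 0.267 in

Direct runoff: 0.0, 25.7, 89.0, 70.3, 55.5, 43.8, 34.6, 0.0 cfs; ΣQ_DR = 318.9 cfs.
V = ΣQ_DR · Δt = 318.9 × 3600 s = 1.148 × 10^6 ft³.
Over A = 1.85 mi², depth = V / A = 0.267 in.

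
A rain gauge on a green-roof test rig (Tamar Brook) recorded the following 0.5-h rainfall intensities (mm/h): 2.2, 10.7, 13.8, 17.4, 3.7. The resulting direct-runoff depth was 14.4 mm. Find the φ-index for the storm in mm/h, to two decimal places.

Only the 3 blocks with intensity above φ contribute runoff: 10.7, 13.8, 17.4 mm/h.
Σ(I−φ)·Δt = d  ⇒  (10.7+13.8+17.4 − 3φ)·0.5 = 14.4
φ = (41.90 − 14.4/0.5) / 3 = 4.37 mm/h.

φ ≈ 4.37 mm/h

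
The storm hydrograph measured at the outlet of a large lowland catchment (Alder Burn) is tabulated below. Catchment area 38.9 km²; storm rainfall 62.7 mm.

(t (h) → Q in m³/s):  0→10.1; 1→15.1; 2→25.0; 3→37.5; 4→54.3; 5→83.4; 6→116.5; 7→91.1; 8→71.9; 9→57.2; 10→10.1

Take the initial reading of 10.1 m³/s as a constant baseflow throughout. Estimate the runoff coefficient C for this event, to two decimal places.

C ≈ 0.68

ΣQ_DR = 461.1 m³/s; V = ΣQ_DR·Δt = 1.660 × 10^6 m³.
Runoff depth d = V / A = 42.67 mm.
C = d / P = 42.67 / 62.7 = 0.68.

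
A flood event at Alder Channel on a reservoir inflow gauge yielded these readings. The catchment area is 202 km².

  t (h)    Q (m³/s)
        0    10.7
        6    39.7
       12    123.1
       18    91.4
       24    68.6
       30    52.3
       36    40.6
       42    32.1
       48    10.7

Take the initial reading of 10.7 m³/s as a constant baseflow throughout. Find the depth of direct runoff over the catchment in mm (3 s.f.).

Direct runoff: 0.0, 29.0, 112.4, 80.7, 57.9, 41.6, 29.9, 21.4, 0.0 m³/s; ΣQ_DR = 372.9 m³/s.
V = ΣQ_DR · Δt = 372.9 × 21600 s = 8.055 × 10^6 m³.
Over A = 202 km², depth = V / A = 39.9 mm.

d ≈ 39.9 mm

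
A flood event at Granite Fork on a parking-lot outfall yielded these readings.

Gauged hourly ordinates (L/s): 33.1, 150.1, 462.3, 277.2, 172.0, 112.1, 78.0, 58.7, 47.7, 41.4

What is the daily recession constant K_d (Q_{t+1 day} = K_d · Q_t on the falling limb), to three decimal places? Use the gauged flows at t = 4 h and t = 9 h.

Between t = 4 h and t = 9 h the flow falls from 172.0 to 41.4 L/s over 5×1 h = 5 h.
Per-interval ratio K = (41.4/172.0)^(1/5) = 0.7521; K_d = K^(24/1) = 0.001.

K_d ≈ 0.001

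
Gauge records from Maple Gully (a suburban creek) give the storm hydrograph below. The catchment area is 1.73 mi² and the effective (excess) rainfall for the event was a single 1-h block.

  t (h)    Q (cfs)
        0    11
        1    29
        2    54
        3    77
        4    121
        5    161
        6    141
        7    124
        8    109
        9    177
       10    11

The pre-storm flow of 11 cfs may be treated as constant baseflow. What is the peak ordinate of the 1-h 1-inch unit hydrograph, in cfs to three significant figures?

Direct runoff: 0.0, 18.0, 43.0, 66.0, 110.0, 150.0, 130.0, 113.0, 98.0, 166.0, 0.0 cfs; ΣQ_DR = 894.0 cfs, peak = 166.0 cfs.
Runoff depth d = ΣQ_DR·Δt / A = 894.0 × 3600 / (1.73 mi²) = 0.8008 in.
The 1-inch UH is the DRH scaled by (1 in)/d, so U_p = 166.0 × 1/0.8008 = 207 cfs.

U_p ≈ 207 cfs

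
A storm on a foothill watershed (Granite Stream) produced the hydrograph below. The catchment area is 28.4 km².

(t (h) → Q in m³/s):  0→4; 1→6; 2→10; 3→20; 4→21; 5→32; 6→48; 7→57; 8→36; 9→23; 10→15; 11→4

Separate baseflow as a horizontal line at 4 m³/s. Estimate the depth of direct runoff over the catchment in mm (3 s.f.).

d ≈ 28.9 mm

Direct runoff: 0.0, 2.0, 6.0, 16.0, 17.0, 28.0, 44.0, 53.0, 32.0, 19.0, 11.0, 0.0 m³/s; ΣQ_DR = 228.0 m³/s.
V = ΣQ_DR · Δt = 228.0 × 3600 s = 8.208 × 10^5 m³.
Over A = 28.4 km², depth = V / A = 28.9 mm.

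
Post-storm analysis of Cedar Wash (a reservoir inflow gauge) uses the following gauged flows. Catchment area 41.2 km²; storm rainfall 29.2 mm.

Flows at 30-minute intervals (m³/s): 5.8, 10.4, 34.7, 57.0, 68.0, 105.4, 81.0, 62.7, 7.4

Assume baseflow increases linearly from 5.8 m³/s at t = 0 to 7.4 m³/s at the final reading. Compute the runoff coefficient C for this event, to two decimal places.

C ≈ 0.56

ΣQ_DR = 373.0 m³/s; V = ΣQ_DR·Δt = 6.714 × 10^5 m³.
Runoff depth d = V / A = 16.30 mm.
C = d / P = 16.30 / 29.2 = 0.56.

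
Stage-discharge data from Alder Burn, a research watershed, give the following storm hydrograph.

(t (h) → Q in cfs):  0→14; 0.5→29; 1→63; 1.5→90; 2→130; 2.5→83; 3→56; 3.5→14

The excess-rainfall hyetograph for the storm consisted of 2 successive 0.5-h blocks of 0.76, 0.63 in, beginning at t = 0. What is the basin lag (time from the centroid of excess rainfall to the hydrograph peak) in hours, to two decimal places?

Centroid of excess rainfall: t_c = Σ P_i·t̄_i / ΣP_i = 0.4766 h (block centres at 0.25, 0.75 h).
Hydrograph peak occurs at t = 2 h, so basin lag t_L = 2 − 0.4766 = 1.52 h.

t_L ≈ 1.52 h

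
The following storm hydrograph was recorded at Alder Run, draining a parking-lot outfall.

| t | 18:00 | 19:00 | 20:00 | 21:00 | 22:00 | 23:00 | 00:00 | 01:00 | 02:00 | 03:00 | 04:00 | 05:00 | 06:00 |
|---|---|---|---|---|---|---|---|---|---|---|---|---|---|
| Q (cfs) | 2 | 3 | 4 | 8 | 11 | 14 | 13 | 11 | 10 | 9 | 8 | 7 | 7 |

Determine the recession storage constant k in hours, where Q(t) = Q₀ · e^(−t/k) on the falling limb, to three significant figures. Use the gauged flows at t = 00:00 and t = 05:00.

k ≈ 8.08 h

On the falling limb, Q drops from 13 to 7 cfs between t = 00:00 and t = 05:00 (Δt = 5 h).
k = −Δt / ln(Q₂/Q₁) = −5 / ln(7/13) = 8.08 h.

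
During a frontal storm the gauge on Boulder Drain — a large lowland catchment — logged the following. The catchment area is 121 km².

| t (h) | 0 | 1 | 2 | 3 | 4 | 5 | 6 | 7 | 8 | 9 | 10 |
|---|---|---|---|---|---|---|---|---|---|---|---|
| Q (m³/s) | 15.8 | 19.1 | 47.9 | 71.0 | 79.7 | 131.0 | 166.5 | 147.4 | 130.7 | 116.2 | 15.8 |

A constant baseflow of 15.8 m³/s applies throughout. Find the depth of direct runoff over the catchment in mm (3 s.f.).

d ≈ 22.8 mm

Direct runoff: 0.0, 3.3, 32.1, 55.2, 63.9, 115.2, 150.7, 131.6, 114.9, 100.4, 0.0 m³/s; ΣQ_DR = 767.3 m³/s.
V = ΣQ_DR · Δt = 767.3 × 3600 s = 2.762 × 10^6 m³.
Over A = 121 km², depth = V / A = 22.8 mm.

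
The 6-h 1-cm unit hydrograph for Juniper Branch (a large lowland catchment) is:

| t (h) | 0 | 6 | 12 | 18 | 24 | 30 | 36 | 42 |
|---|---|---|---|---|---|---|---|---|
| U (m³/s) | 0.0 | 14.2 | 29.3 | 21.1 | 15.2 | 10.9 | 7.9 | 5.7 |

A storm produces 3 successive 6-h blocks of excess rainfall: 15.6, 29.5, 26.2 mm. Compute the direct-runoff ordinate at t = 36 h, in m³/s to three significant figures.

By discrete convolution, Q_j = Σ (P_i / 10 mm) · U_{j−i}.
At t = 36 h (j=6): Q = (15.6/10)·7.9 + (29.5/10)·10.9 + (26.2/10)·15.2 = 84.3 m³/s.

Q ≈ 84.3 m³/s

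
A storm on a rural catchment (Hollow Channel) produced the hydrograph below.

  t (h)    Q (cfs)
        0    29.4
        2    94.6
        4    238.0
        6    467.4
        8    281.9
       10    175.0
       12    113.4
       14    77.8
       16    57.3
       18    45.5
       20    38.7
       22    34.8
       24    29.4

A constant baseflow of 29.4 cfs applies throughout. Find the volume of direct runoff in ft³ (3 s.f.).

Direct-runoff ordinates (Q − Q_b): 0.0, 65.2, 208.6, 438.0, 252.5, 145.6, 84.0, 48.4, 27.9, 16.1, 9.3, 5.4, 0.0 cfs.
ΣQ_DR = 1301 cfs.
With Δt = 2 h = 7200 s, V = ΣQ_DR · Δt = 1301 × 7200 = 9.37 × 10^6 ft³.

V ≈ 9.37 × 10^6 ft³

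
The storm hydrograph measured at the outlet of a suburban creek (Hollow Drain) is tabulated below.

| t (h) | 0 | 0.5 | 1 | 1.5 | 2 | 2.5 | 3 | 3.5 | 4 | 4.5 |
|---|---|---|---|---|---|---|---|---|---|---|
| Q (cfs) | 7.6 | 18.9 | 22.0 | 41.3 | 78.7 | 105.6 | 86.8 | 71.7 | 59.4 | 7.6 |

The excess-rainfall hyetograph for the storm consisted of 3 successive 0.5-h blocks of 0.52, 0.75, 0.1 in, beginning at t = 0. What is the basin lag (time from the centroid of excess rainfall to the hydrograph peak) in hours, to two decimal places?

Centroid of excess rainfall: t_c = Σ P_i·t̄_i / ΣP_i = 0.5967 h (block centres at 0.25, 0.75, 1.25 h).
Hydrograph peak occurs at t = 2.5 h, so basin lag t_L = 2.5 − 0.5967 = 1.90 h.

t_L ≈ 1.90 h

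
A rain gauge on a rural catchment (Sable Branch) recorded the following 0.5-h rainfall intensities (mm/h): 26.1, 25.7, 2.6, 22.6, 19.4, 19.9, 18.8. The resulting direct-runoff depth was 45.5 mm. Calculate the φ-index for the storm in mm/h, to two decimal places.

Only the 6 blocks with intensity above φ contribute runoff: 26.1, 25.7, 22.6, 19.4, 19.9, 18.8 mm/h.
Σ(I−φ)·Δt = d  ⇒  (26.1+25.7+22.6+19.4+19.9+18.8 − 6φ)·0.5 = 45.5
φ = (132.5 − 45.5/0.5) / 6 = 6.92 mm/h.

φ ≈ 6.92 mm/h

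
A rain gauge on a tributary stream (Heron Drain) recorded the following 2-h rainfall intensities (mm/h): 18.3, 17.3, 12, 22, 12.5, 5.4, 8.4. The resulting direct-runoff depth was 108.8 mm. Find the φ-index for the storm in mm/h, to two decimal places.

Only the 6 blocks with intensity above φ contribute runoff: 18.3, 17.3, 12, 22, 12.5, 8.4 mm/h.
Σ(I−φ)·Δt = d  ⇒  (18.3+17.3+12+22+12.5+8.4 − 6φ)·2 = 108.8
φ = (90.50 − 108.8/2) / 6 = 6.02 mm/h.

φ ≈ 6.02 mm/h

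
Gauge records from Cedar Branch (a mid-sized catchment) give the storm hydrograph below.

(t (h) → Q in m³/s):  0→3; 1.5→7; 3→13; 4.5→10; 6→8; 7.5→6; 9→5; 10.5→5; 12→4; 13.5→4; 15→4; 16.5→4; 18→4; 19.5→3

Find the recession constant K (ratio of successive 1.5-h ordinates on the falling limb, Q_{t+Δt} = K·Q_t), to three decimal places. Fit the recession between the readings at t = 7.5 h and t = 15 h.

Using the recession-limb readings at t = 7.5 h and t = 15 h: Q falls from 6 to 4 m³/s over 5 intervals.
K = (Q₂/Q₁)^(1/5) = (4/6)^(1/5) = 0.922.

K ≈ 0.922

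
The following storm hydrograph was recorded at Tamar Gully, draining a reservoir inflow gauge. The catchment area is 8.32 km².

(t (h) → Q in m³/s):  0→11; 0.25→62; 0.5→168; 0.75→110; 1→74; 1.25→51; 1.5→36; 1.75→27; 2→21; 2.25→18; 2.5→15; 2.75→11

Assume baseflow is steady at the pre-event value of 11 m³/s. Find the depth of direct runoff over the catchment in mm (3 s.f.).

d ≈ 51.1 mm

Direct runoff: 0.0, 51.0, 157.0, 99.0, 63.0, 40.0, 25.0, 16.0, 10.0, 7.0, 4.0, 0.0 m³/s; ΣQ_DR = 472.0 m³/s.
V = ΣQ_DR · Δt = 472.0 × 900 s = 4.248 × 10^5 m³.
Over A = 8.32 km², depth = V / A = 51.1 mm.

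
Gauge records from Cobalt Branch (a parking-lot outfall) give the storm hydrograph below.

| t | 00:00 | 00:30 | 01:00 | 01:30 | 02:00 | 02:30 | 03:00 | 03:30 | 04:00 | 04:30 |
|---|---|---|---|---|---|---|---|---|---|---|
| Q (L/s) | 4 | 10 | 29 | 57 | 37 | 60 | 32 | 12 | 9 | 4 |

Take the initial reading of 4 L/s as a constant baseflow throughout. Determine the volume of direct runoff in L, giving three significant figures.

Direct-runoff ordinates (Q − Q_b): 0.0, 6.0, 25.0, 53.0, 33.0, 56.0, 28.0, 8.0, 5.0, 0.0 L/s.
ΣQ_DR = 214.0 L/s.
With Δt = 0.5 h = 1800 s, V = ΣQ_DR · Δt = 214.0 × 1800 = 3.85 × 10^5 L.

V ≈ 3.85 × 10^5 L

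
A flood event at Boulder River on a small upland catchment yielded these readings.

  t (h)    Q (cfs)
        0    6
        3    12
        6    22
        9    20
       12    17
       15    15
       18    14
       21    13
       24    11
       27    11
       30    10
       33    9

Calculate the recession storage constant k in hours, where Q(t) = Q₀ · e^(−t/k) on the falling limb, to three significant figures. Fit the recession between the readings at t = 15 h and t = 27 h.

On the falling limb, Q drops from 15 to 11 cfs between t = 15 h and t = 27 h (Δt = 12 h).
k = −Δt / ln(Q₂/Q₁) = −12 / ln(11/15) = 38.7 h.

k ≈ 38.7 h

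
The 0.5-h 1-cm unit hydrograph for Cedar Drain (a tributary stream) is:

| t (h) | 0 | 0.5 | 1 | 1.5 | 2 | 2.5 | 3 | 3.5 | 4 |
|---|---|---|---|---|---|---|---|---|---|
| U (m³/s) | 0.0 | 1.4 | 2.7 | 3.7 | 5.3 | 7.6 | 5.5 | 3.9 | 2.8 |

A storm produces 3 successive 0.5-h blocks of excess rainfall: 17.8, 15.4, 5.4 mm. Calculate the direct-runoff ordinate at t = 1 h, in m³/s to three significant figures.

Q ≈ 6.96 m³/s

By discrete convolution, Q_j = Σ (P_i / 10 mm) · U_{j−i}.
At t = 1 h (j=2): Q = (17.8/10)·2.7 + (15.4/10)·1.4 + (5.4/10)·0.0 = 6.96 m³/s.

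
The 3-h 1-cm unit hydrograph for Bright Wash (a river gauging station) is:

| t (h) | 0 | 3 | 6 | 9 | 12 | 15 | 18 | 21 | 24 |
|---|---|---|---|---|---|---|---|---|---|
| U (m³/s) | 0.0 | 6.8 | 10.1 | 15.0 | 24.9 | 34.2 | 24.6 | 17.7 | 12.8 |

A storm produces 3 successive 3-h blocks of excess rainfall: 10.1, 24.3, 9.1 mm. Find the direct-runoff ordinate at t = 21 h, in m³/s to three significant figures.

By discrete convolution, Q_j = Σ (P_i / 10 mm) · U_{j−i}.
At t = 21 h (j=7): Q = (10.1/10)·17.7 + (24.3/10)·24.6 + (9.1/10)·34.2 = 109 m³/s.

Q ≈ 109 m³/s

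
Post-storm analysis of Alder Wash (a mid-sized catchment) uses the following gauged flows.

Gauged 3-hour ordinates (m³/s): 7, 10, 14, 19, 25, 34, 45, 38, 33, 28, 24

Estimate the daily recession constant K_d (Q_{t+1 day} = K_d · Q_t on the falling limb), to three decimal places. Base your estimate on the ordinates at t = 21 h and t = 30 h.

K_d ≈ 0.294

Between t = 21 h and t = 30 h the flow falls from 38 to 24 m³/s over 3×3 h = 9 h.
Per-interval ratio K = (24/38)^(1/3) = 0.8580; K_d = K^(24/3) = 0.294.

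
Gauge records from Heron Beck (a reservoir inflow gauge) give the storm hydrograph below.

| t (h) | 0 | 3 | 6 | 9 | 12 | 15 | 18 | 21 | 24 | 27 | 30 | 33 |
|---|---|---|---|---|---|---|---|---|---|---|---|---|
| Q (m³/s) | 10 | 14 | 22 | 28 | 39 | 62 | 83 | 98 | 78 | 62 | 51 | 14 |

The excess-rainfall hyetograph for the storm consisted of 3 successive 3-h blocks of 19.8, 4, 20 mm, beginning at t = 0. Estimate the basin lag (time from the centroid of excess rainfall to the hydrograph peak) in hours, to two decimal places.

Centroid of excess rainfall: t_c = Σ P_i·t̄_i / ΣP_i = 4.5137 h (block centres at 1.5, 4.5, 7.5 h).
Hydrograph peak occurs at t = 21 h, so basin lag t_L = 21 − 4.5137 = 16.49 h.

t_L ≈ 16.49 h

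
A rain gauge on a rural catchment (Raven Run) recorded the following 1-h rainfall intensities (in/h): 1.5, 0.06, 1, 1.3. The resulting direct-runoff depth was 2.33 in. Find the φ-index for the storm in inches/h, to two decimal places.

φ ≈ 0.49 in/h

Only the 3 blocks with intensity above φ contribute runoff: 1.5, 1, 1.3 in/h.
Σ(I−φ)·Δt = d  ⇒  (1.5+1+1.3 − 3φ)·1 = 2.33
φ = (3.800 − 2.33/1) / 3 = 0.49 in/h.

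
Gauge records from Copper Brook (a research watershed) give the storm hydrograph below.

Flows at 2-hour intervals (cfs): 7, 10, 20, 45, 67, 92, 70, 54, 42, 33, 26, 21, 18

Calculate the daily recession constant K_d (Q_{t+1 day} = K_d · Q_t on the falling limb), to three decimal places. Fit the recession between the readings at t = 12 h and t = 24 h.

K_d ≈ 0.066

Between t = 12 h and t = 24 h the flow falls from 70 to 18 cfs over 6×2 h = 12 h.
Per-interval ratio K = (18/70)^(1/6) = 0.7974; K_d = K^(24/2) = 0.066.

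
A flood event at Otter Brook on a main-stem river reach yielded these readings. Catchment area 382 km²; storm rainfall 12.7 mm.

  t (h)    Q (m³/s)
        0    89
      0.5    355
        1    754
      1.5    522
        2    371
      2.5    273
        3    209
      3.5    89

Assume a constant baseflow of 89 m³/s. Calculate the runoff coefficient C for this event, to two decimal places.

ΣQ_DR = 1950 m³/s; V = ΣQ_DR·Δt = 3.510 × 10^6 m³.
Runoff depth d = V / A = 9.188 mm.
C = d / P = 9.188 / 12.7 = 0.72.

C ≈ 0.72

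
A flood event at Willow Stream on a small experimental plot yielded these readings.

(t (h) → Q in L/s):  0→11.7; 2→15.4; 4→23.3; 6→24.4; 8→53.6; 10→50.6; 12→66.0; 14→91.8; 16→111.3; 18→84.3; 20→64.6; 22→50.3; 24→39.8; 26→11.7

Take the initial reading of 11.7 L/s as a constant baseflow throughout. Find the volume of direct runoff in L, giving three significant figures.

V ≈ 3.85 × 10^6 L

Direct-runoff ordinates (Q − Q_b): 0.0, 3.7, 11.6, 12.7, 41.9, 38.9, 54.3, 80.1, 99.6, 72.6, 52.9, 38.6, 28.1, 0.0 L/s.
ΣQ_DR = 535.0 L/s.
With Δt = 2 h = 7200 s, V = ΣQ_DR · Δt = 535.0 × 7200 = 3.85 × 10^6 L.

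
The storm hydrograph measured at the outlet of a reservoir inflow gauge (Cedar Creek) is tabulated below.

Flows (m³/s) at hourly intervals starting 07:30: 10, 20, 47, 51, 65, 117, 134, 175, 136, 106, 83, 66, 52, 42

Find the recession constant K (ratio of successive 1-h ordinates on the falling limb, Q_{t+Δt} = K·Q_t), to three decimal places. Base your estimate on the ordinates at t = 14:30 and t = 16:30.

Using the recession-limb readings at t = 14:30 and t = 16:30: Q falls from 175 to 106 m³/s over 2 intervals.
K = (Q₂/Q₁)^(1/2) = (106/175)^(1/2) = 0.778.

K ≈ 0.778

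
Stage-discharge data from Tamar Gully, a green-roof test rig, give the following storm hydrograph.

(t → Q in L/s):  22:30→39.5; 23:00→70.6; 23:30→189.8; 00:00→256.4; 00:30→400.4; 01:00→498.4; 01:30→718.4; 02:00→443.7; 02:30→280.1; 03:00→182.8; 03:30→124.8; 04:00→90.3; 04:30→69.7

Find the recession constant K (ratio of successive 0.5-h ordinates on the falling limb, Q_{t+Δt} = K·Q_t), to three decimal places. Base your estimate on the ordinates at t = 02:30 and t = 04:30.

Using the recession-limb readings at t = 02:30 and t = 04:30: Q falls from 280.1 to 69.7 L/s over 4 intervals.
K = (Q₂/Q₁)^(1/4) = (69.7/280.1)^(1/4) = 0.706.

K ≈ 0.706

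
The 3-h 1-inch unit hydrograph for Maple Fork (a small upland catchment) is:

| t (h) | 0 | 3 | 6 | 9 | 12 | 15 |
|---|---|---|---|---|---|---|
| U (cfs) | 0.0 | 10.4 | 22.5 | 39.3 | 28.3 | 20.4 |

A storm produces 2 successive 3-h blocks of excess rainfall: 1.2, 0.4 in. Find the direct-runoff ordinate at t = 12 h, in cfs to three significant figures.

Q ≈ 49.7 cfs

By discrete convolution, Q_j = Σ (P_i / 1 in) · U_{j−i}.
At t = 12 h (j=4): Q = (1.2/1)·28.3 + (0.4/1)·39.3 = 49.7 cfs.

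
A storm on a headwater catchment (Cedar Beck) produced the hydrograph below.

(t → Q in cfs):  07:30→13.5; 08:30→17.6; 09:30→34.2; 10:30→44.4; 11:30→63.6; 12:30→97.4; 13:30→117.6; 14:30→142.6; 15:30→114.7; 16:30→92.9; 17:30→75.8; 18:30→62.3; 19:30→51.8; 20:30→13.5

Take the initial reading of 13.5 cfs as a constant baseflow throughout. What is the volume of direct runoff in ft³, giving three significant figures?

V ≈ 2.71 × 10^6 ft³

Direct-runoff ordinates (Q − Q_b): 0.0, 4.1, 20.7, 30.9, 50.1, 83.9, 104.1, 129.1, 101.2, 79.4, 62.3, 48.8, 38.3, 0.0 cfs.
ΣQ_DR = 752.9 cfs.
With Δt = 1 h = 3600 s, V = ΣQ_DR · Δt = 752.9 × 3600 = 2.71 × 10^6 ft³.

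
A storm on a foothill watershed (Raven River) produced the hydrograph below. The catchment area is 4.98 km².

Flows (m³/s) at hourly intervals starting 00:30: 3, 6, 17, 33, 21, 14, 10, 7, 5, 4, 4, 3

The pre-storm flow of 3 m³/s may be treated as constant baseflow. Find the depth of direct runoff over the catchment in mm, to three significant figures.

Direct runoff: 0.0, 3.0, 14.0, 30.0, 18.0, 11.0, 7.0, 4.0, 2.0, 1.0, 1.0, 0.0 m³/s; ΣQ_DR = 91.00 m³/s.
V = ΣQ_DR · Δt = 91.00 × 3600 s = 3.276 × 10^5 m³.
Over A = 4.98 km², depth = V / A = 65.8 mm.

d ≈ 65.8 mm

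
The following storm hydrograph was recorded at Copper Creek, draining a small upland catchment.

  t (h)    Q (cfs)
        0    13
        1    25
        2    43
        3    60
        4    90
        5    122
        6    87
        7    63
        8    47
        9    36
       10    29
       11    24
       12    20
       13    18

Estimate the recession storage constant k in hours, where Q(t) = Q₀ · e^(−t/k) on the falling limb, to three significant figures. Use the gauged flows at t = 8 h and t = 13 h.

k ≈ 5.21 h

On the falling limb, Q drops from 47 to 18 cfs between t = 8 h and t = 13 h (Δt = 5 h).
k = −Δt / ln(Q₂/Q₁) = −5 / ln(18/47) = 5.21 h.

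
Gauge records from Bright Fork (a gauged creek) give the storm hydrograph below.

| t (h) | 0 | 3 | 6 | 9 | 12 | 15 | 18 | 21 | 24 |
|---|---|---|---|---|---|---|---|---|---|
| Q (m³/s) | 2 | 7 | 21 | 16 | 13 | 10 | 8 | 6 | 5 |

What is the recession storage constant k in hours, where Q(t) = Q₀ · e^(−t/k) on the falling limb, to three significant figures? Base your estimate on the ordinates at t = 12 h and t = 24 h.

k ≈ 12.6 h

On the falling limb, Q drops from 13 to 5 m³/s between t = 12 h and t = 24 h (Δt = 12 h).
k = −Δt / ln(Q₂/Q₁) = −12 / ln(5/13) = 12.6 h.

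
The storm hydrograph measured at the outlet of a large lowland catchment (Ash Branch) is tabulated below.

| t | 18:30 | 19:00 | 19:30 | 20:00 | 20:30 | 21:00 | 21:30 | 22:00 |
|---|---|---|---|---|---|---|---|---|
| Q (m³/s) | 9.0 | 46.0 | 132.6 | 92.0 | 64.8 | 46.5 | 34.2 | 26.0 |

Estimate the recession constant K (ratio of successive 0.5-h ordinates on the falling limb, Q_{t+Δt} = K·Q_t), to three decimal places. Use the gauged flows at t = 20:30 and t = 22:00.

Using the recession-limb readings at t = 20:30 and t = 22:00: Q falls from 64.8 to 26.0 m³/s over 3 intervals.
K = (Q₂/Q₁)^(1/3) = (26.0/64.8)^(1/3) = 0.738.

K ≈ 0.738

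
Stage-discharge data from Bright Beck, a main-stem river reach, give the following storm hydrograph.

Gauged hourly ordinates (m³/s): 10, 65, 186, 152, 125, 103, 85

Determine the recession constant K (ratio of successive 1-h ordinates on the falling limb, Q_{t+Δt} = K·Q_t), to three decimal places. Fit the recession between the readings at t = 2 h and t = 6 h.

K ≈ 0.822

Using the recession-limb readings at t = 2 h and t = 6 h: Q falls from 186 to 85 m³/s over 4 intervals.
K = (Q₂/Q₁)^(1/4) = (85/186)^(1/4) = 0.822.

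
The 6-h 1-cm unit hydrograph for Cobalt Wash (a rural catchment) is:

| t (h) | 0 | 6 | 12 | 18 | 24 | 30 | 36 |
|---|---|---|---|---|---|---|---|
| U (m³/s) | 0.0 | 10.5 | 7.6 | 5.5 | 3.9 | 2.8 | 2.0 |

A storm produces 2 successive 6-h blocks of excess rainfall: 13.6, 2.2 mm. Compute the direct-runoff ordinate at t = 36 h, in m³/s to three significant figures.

By discrete convolution, Q_j = Σ (P_i / 10 mm) · U_{j−i}.
At t = 36 h (j=6): Q = (13.6/10)·2.0 + (2.2/10)·2.8 = 3.34 m³/s.

Q ≈ 3.34 m³/s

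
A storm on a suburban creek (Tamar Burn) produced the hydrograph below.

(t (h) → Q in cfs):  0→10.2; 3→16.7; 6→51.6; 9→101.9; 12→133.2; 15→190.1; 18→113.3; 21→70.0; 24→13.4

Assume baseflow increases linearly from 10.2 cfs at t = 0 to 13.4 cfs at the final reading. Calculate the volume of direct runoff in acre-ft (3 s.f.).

Direct-runoff ordinates (Q − Q_b): 0.00, 6.10, 40.60, 90.50, 121.40, 177.90, 100.70, 57.00, 0.00 cfs.
ΣQ_DR = 594.2 cfs.
With Δt = 3 h = 10800 s, V = ΣQ_DR · Δt = 594.2 × 10800 = 6.42 × 10^6 ft³ = 147 acre-ft.

V ≈ 147 acre-ft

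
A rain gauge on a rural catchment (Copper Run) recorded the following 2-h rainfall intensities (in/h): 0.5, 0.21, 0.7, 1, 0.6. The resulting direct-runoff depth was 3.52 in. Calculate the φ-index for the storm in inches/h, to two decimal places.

Only the 4 blocks with intensity above φ contribute runoff: 0.5, 0.7, 1, 0.6 in/h.
Σ(I−φ)·Δt = d  ⇒  (0.5+0.7+1+0.6 − 4φ)·2 = 3.52
φ = (2.800 − 3.52/2) / 4 = 0.26 in/h.

φ ≈ 0.26 in/h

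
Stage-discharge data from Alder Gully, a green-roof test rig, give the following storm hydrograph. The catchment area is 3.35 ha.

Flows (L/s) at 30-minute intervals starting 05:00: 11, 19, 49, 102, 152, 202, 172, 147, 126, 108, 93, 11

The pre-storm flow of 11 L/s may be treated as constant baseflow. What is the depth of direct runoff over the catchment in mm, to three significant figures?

Direct runoff: 0.0, 8.0, 38.0, 91.0, 141.0, 191.0, 161.0, 136.0, 115.0, 97.0, 82.0, 0.0 L/s; ΣQ_DR = 1060 L/s.
V = ΣQ_DR · Δt = 1060 × 1800 s = 1.908 × 10^6 L.
Over A = 3.35 ha, depth = V / A = 57.0 mm.

d ≈ 57.0 mm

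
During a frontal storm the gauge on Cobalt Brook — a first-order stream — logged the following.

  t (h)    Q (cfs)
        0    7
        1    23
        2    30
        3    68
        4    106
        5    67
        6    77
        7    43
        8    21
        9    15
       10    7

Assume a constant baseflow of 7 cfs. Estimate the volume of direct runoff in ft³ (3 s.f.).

Direct-runoff ordinates (Q − Q_b): 0.0, 16.0, 23.0, 61.0, 99.0, 60.0, 70.0, 36.0, 14.0, 8.0, 0.0 cfs.
ΣQ_DR = 387.0 cfs.
With Δt = 1 h = 3600 s, V = ΣQ_DR · Δt = 387.0 × 3600 = 1.39 × 10^6 ft³.

V ≈ 1.39 × 10^6 ft³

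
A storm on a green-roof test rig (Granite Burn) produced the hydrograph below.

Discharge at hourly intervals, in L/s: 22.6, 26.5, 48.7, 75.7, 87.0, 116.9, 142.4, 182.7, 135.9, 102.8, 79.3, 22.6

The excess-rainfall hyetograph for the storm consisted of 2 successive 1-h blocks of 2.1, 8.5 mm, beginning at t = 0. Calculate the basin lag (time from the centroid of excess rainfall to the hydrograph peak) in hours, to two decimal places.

t_L ≈ 5.70 h

Centroid of excess rainfall: t_c = Σ P_i·t̄_i / ΣP_i = 1.3019 h (block centres at 0.5, 1.5 h).
Hydrograph peak occurs at t = 7 h, so basin lag t_L = 7 − 1.3019 = 5.70 h.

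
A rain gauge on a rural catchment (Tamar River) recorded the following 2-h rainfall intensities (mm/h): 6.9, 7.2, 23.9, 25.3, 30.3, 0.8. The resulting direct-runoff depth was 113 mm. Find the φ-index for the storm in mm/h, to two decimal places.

φ ≈ 7.67 mm/h

Only the 3 blocks with intensity above φ contribute runoff: 23.9, 25.3, 30.3 mm/h.
Σ(I−φ)·Δt = d  ⇒  (23.9+25.3+30.3 − 3φ)·2 = 113
φ = (79.50 − 113/2) / 3 = 7.67 mm/h.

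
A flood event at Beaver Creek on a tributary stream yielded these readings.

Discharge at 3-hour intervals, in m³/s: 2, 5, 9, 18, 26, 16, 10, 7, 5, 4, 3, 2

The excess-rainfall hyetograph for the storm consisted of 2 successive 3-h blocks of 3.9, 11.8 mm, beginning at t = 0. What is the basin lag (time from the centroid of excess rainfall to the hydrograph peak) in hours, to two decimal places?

t_L ≈ 8.25 h

Centroid of excess rainfall: t_c = Σ P_i·t̄_i / ΣP_i = 3.7548 h (block centres at 1.5, 4.5 h).
Hydrograph peak occurs at t = 12 h, so basin lag t_L = 12 − 3.7548 = 8.25 h.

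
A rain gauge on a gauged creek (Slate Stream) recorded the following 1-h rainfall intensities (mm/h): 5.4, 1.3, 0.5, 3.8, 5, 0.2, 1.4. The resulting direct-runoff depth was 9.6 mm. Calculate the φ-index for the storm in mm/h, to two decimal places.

φ ≈ 1.53 mm/h

Only the 3 blocks with intensity above φ contribute runoff: 5.4, 3.8, 5 mm/h.
Σ(I−φ)·Δt = d  ⇒  (5.4+3.8+5 − 3φ)·1 = 9.6
φ = (14.20 − 9.6/1) / 3 = 1.53 mm/h.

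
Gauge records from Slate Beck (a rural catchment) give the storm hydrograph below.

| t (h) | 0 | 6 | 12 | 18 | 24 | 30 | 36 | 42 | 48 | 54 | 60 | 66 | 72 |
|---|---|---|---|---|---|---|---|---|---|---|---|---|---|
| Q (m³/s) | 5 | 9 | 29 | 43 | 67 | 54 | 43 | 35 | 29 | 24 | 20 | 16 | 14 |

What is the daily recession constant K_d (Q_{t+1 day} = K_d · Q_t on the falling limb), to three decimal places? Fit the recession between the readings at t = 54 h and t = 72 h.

Between t = 54 h and t = 72 h the flow falls from 24 to 14 m³/s over 3×6 h = 18 h.
Per-interval ratio K = (14/24)^(1/3) = 0.8355; K_d = K^(24/6) = 0.487.

K_d ≈ 0.487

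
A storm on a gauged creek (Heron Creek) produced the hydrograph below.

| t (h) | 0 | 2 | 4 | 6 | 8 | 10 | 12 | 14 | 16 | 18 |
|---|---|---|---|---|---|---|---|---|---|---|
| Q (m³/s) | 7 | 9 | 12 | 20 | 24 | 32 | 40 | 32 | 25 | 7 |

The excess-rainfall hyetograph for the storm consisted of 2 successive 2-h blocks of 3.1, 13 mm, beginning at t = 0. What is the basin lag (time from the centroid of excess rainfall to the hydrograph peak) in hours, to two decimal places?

Centroid of excess rainfall: t_c = Σ P_i·t̄_i / ΣP_i = 2.6149 h (block centres at 1, 3 h).
Hydrograph peak occurs at t = 12 h, so basin lag t_L = 12 − 2.6149 = 9.39 h.

t_L ≈ 9.39 h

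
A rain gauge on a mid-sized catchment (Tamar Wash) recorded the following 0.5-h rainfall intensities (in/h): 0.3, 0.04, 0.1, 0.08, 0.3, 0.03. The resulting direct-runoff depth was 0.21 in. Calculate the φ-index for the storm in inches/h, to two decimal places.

φ ≈ 0.09 in/h

Only the 3 blocks with intensity above φ contribute runoff: 0.3, 0.1, 0.3 in/h.
Σ(I−φ)·Δt = d  ⇒  (0.3+0.1+0.3 − 3φ)·0.5 = 0.21
φ = (0.7000 − 0.21/0.5) / 3 = 0.09 in/h.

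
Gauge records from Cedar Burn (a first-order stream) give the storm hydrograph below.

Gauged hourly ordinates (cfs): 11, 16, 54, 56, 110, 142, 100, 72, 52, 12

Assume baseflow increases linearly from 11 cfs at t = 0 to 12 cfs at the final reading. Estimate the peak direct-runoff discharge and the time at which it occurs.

Subtracting baseflow gives direct-runoff ordinates: 0.00, 4.89, 42.78, 44.67, 98.56, 130.44, 88.33, 60.22, 40.11, 0.00 cfs.
The maximum is 130.44 cfs, occurring at the reading for t = 5 h.

Q_p = 130.44 cfs at t = 5 h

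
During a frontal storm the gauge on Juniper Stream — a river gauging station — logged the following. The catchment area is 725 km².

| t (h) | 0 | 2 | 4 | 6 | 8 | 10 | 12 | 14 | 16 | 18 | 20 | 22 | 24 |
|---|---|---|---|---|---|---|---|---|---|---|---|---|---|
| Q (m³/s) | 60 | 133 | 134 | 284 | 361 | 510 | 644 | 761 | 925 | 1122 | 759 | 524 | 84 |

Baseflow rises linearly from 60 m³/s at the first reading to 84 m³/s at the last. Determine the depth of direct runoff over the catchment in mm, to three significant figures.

d ≈ 53.3 mm

Direct runoff: 0.00, 71.00, 70.00, 218.00, 293.00, 440.00, 572.00, 687.00, 849.00, 1044.00, 679.00, 442.00, 0.00 m³/s; ΣQ_DR = 5365 m³/s.
V = ΣQ_DR · Δt = 5365 × 7200 s = 3.863 × 10^7 m³.
Over A = 725 km², depth = V / A = 53.3 mm.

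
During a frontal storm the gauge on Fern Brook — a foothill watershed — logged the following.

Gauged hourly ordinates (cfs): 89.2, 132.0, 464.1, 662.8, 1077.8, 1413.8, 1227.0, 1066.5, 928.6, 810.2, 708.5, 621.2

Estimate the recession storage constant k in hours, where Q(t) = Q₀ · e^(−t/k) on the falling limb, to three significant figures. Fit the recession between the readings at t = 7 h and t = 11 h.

On the falling limb, Q drops from 1066.5 to 621.2 cfs between t = 7 h and t = 11 h (Δt = 4 h).
k = −Δt / ln(Q₂/Q₁) = −4 / ln(621.2/1066.5) = 7.40 h.

k ≈ 7.40 h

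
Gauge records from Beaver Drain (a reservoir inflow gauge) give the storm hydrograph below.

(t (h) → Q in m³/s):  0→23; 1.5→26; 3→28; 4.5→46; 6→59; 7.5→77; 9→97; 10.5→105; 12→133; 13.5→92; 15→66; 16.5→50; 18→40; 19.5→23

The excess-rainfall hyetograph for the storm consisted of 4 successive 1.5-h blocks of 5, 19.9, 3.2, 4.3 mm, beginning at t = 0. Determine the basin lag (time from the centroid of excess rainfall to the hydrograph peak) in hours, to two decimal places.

Centroid of excess rainfall: t_c = Σ P_i·t̄_i / ΣP_i = 2.5648 h (block centres at 0.75, 2.25, 3.75, 5.25 h).
Hydrograph peak occurs at t = 12 h, so basin lag t_L = 12 − 2.5648 = 9.44 h.

t_L ≈ 9.44 h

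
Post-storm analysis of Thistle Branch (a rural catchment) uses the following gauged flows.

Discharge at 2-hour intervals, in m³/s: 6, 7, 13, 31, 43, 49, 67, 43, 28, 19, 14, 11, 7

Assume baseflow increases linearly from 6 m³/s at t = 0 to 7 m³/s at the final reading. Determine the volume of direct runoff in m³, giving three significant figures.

Direct-runoff ordinates (Q − Q_b): 0.00, 0.92, 6.83, 24.75, 36.67, 42.58, 60.50, 36.42, 21.33, 12.25, 7.17, 4.08, 0.00 m³/s.
ΣQ_DR = 253.5 m³/s.
With Δt = 2 h = 7200 s, V = ΣQ_DR · Δt = 253.5 × 7200 = 1.83 × 10^6 m³.

V ≈ 1.83 × 10^6 m³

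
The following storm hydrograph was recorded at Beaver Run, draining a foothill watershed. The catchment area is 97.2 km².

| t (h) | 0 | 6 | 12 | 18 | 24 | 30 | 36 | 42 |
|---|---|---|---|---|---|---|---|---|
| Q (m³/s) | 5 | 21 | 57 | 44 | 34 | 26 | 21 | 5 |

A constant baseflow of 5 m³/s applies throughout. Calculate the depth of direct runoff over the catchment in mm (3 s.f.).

d ≈ 38.4 mm

Direct runoff: 0.0, 16.0, 52.0, 39.0, 29.0, 21.0, 16.0, 0.0 m³/s; ΣQ_DR = 173.0 m³/s.
V = ΣQ_DR · Δt = 173.0 × 21600 s = 3.737 × 10^6 m³.
Over A = 97.2 km², depth = V / A = 38.4 mm.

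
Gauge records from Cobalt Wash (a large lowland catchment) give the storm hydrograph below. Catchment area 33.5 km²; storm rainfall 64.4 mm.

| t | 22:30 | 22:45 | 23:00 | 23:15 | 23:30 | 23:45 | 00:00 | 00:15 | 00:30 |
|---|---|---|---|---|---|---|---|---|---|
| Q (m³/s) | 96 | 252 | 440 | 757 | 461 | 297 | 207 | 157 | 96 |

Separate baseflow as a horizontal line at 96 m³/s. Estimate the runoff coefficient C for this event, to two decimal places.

ΣQ_DR = 1899 m³/s; V = ΣQ_DR·Δt = 1.709 × 10^6 m³.
Runoff depth d = V / A = 51.02 mm.
C = d / P = 51.02 / 64.4 = 0.79.

C ≈ 0.79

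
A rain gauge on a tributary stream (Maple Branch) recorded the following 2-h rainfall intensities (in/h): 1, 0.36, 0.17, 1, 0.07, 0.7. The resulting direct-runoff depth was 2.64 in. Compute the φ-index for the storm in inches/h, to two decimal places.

φ ≈ 0.46 in/h

Only the 3 blocks with intensity above φ contribute runoff: 1, 1, 0.7 in/h.
Σ(I−φ)·Δt = d  ⇒  (1+1+0.7 − 3φ)·2 = 2.64
φ = (2.700 − 2.64/2) / 3 = 0.46 in/h.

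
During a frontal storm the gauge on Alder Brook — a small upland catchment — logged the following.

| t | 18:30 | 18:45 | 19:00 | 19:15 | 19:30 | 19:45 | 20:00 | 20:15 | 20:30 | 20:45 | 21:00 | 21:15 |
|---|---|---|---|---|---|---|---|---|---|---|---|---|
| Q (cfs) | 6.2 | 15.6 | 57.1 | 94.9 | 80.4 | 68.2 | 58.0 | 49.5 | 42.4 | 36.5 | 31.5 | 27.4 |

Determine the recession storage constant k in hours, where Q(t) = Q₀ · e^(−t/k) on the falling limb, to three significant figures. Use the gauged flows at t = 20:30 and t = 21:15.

k ≈ 1.72 h

On the falling limb, Q drops from 42.4 to 27.4 cfs between t = 20:30 and t = 21:15 (Δt = 0.75 h).
k = −Δt / ln(Q₂/Q₁) = −0.75 / ln(27.4/42.4) = 1.72 h.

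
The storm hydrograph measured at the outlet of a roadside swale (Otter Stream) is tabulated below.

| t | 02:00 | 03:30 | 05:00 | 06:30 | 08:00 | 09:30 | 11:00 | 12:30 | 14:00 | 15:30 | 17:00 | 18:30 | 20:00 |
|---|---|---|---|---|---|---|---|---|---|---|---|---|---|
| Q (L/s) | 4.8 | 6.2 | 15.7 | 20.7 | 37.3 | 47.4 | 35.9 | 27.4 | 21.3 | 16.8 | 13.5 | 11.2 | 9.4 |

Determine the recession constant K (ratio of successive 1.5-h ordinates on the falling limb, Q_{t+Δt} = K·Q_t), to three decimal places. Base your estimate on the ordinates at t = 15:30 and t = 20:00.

Using the recession-limb readings at t = 15:30 and t = 20:00: Q falls from 16.8 to 9.4 L/s over 3 intervals.
K = (Q₂/Q₁)^(1/3) = (9.4/16.8)^(1/3) = 0.824.

K ≈ 0.824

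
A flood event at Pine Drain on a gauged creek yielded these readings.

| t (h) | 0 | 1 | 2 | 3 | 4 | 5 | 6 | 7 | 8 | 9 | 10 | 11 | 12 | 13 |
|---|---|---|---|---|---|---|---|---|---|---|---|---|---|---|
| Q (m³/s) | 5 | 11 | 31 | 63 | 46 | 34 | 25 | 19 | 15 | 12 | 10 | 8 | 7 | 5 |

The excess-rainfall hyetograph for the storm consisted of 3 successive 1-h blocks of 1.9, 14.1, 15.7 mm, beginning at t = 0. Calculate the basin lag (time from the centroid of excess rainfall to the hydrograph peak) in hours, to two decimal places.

Centroid of excess rainfall: t_c = Σ P_i·t̄_i / ΣP_i = 1.9353 h (block centres at 0.5, 1.5, 2.5 h).
Hydrograph peak occurs at t = 3 h, so basin lag t_L = 3 − 1.9353 = 1.06 h.

t_L ≈ 1.06 h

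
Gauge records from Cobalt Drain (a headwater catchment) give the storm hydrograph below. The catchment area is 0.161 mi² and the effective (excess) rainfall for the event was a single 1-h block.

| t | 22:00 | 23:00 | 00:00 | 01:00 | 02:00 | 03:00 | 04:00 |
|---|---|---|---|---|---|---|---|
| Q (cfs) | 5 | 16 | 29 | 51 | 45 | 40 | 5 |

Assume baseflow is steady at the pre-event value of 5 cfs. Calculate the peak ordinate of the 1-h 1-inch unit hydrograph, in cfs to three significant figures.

Direct runoff: 0.0, 11.0, 24.0, 46.0, 40.0, 35.0, 0.0 cfs; ΣQ_DR = 156.0 cfs, peak = 46.0 cfs.
Runoff depth d = ΣQ_DR·Δt / A = 156.0 × 3600 / (0.161 mi²) = 1.501 in.
The 1-inch UH is the DRH scaled by (1 in)/d, so U_p = 46.0 × 1/1.501 = 30.6 cfs.

U_p ≈ 30.6 cfs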